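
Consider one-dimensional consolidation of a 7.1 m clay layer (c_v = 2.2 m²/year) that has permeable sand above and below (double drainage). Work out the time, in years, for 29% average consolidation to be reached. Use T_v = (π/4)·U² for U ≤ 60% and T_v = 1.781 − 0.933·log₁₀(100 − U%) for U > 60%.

Drainage path length: H_d = H/2 = 3.55 m (double drainage).
U ≤ 60%: T_v = (π/4)·U² = (π/4)×0.29² = 0.066052.
t = T_v·H_d²/c_v = 0.066052×3.55²/2.2 = 0.3784 years.

t ≈ 0.378 years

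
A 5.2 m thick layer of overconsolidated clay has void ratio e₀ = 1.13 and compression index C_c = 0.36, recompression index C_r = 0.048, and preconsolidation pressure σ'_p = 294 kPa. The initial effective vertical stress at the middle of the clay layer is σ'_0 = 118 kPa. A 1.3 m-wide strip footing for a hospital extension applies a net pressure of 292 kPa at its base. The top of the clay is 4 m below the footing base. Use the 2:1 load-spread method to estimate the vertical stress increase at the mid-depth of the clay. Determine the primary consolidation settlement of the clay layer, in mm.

Mid-depth of clay below the footing base: z = 4 + 5.2/2 = 6.6 m.
Stress increase at mid-clay by the 2:1 spreading method:
Δσ = qB/(B+z) = 292×1.3/(1.3+6.6) = 48.051 kPa
Final effective stress: σ'_f = 118 + 48.051 = 166.05 kPa.
σ'_f = 166.05 ≤ σ'_p = 294 kPa, so the clay remains overconsolidated and only the recompression index applies:
S_c = C_r·H/(1+e₀)·log₁₀(σ'_f/σ'_0) = 0.048×5.2/2.13×log₁₀(166.05/118)
    = 0.11718 × 0.14836 = 0.01739 m

S_c ≈ 17.4 mm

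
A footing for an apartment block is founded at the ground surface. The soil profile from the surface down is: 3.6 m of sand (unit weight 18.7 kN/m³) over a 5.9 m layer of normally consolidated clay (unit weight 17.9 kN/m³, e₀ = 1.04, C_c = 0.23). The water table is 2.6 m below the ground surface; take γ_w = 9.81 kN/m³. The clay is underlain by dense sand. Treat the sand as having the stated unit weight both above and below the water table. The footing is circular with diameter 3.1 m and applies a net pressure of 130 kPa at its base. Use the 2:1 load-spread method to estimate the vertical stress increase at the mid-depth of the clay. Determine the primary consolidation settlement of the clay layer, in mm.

Mid-depth of clay below the ground surface: z = 3.6 + 5.9/2 = 6.55 m.
Total vertical stress at mid-clay: σ_v = 18.7×3.6 + 17.9×2.95 = 120.12 kPa.
Pore pressure: u = 9.81×(6.55 − 2.6) = 38.75 kPa.
Initial effective stress: σ'_0 = σ_v − u = 120.12 − 38.75 = 81.37 kPa.
Stress increase at mid-clay by the 2:1 spreading method:
Δσ ≈ qD²/(D+z)² = 130×3.1²/(3.1+6.55)² = 13.416 kPa
Final effective stress: σ'_f = σ'_0 + Δσ = 81.37 + 13.416 = 94.786 kPa.
Normally consolidated clay, so the full stress increment lies on the virgin compression line:
S_c = C_c·H/(1+e₀)·log₁₀(σ'_f/σ'_0) = 0.23×5.9/(1+1.04)×log₁₀(94.786/81.37)
    = 0.6652 × 0.06628 = 0.04409 m

S_c ≈ 44.1 mm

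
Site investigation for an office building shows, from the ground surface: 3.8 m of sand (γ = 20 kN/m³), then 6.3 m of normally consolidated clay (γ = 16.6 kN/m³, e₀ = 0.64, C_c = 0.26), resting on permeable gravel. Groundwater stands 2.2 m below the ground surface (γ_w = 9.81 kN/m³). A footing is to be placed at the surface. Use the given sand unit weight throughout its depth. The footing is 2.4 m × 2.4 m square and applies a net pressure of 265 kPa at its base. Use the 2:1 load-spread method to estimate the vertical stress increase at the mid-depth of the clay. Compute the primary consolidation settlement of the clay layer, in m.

S_c ≈ 0.084 m

Mid-depth of clay below the ground surface: z = 3.8 + 6.3/2 = 6.95 m.
Total vertical stress at mid-clay: σ_v = 20×3.8 + 16.6×3.15 = 128.29 kPa.
Pore pressure: u = 9.81×(6.95 − 2.2) = 46.598 kPa.
Initial effective stress: σ'_0 = σ_v − u = 128.29 − 46.598 = 81.692 kPa.
Stress increase at mid-clay by the 2:1 spreading method:
Δσ = qBL/((B+z)(L+z)) = 265×2.4×2.4/((2.4+6.95)(2.4+6.95)) = 17.46 kPa
Final effective stress: σ'_f = σ'_0 + Δσ = 81.692 + 17.46 = 99.152 kPa.
Normally consolidated clay, so the full stress increment lies on the virgin compression line:
S_c = C_c·H/(1+e₀)·log₁₀(σ'_f/σ'_0) = 0.26×6.3/(1+0.64)×log₁₀(99.152/81.692)
    = 0.99878 × 0.084122 = 0.08402 m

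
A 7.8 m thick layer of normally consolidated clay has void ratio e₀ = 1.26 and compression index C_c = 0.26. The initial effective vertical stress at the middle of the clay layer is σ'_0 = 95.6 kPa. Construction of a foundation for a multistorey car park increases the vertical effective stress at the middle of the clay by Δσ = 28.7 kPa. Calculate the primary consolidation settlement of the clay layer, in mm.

Final effective stress: σ'_f = σ'_0 + Δσ = 95.6 + 28.7 = 124.3 kPa.
Normally consolidated clay, so the full stress increment lies on the virgin compression line:
S_c = C_c·H/(1+e₀)·log₁₀(σ'_f/σ'_0) = 0.26×7.8/(1+1.26)×log₁₀(124.3/95.6)
    = 0.89735 × 0.11401 = 0.1023 m

S_c ≈ 102 mm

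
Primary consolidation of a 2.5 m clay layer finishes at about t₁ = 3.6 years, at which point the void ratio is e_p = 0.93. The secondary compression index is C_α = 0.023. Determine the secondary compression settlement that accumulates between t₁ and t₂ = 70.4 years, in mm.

S_s ≈ 38.5 mm

Secondary compression: S_s = C_α·H/(1+e_p)·log₁₀(t₂/t₁)
S_s = 0.023×2.5/(1+0.93)×log₁₀(70.4/3.6)
    = 0.02979 × 1.291 = 0.03847 m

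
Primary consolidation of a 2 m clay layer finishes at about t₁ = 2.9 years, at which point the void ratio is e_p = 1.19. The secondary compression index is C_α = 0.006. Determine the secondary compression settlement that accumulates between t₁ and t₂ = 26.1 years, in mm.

Secondary compression: S_s = C_α·H/(1+e_p)·log₁₀(t₂/t₁)
S_s = 0.006×2/(1+1.19)×log₁₀(26.1/2.9)
    = 0.005479 × 0.9542 = 0.005229 m

S_s ≈ 5.23 mm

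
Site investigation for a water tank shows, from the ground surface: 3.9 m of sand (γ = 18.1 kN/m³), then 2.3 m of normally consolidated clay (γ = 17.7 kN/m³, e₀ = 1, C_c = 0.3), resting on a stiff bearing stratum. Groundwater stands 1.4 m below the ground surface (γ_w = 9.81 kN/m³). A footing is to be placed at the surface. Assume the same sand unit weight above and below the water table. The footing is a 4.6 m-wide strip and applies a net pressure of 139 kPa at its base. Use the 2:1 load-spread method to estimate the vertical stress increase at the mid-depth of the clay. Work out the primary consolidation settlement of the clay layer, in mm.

S_c ≈ 118 mm

Mid-depth of clay below the ground surface: z = 3.9 + 2.3/2 = 5.05 m.
Total vertical stress at mid-clay: σ_v = 18.1×3.9 + 17.7×1.15 = 90.945 kPa.
Pore pressure: u = 9.81×(5.05 − 1.4) = 35.806 kPa.
Initial effective stress: σ'_0 = σ_v − u = 90.945 − 35.806 = 55.139 kPa.
Stress increase at mid-clay by the 2:1 spreading method:
Δσ = qB/(B+z) = 139×4.6/(4.6+5.05) = 66.259 kPa
Final effective stress: σ'_f = σ'_0 + Δσ = 55.139 + 66.259 = 121.4 kPa.
Normally consolidated clay, so the full stress increment lies on the virgin compression line:
S_c = C_c·H/(1+e₀)·log₁₀(σ'_f/σ'_0) = 0.3×2.3/(1+1)×log₁₀(121.4/55.139)
    = 0.345 × 0.34276 = 0.1183 m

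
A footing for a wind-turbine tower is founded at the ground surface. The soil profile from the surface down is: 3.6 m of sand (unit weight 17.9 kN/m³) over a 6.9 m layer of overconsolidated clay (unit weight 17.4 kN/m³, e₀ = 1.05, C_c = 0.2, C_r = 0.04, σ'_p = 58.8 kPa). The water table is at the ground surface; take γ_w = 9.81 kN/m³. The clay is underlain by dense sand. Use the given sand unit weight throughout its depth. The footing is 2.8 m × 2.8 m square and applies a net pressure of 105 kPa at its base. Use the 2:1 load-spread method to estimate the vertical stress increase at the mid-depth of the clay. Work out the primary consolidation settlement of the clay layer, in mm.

Mid-depth of clay below the ground surface: z = 3.6 + 6.9/2 = 7.05 m.
Total vertical stress at mid-clay: σ_v = 17.9×3.6 + 17.4×3.45 = 124.47 kPa.
Pore pressure: u = 9.81×(7.05 − 0) = 69.16 kPa.
Initial effective stress: σ'_0 = σ_v − u = 124.47 − 69.16 = 55.31 kPa.
Stress increase at mid-clay by the 2:1 spreading method:
Δσ = qBL/((B+z)(L+z)) = 105×2.8×2.8/((2.8+7.05)(2.8+7.05)) = 8.4846 kPa
Final effective stress: σ'_f = 55.31 + 8.4846 = 63.795 kPa.
σ'_f = 63.795 > σ'_p = 58.8 kPa, so the stress path crosses the preconsolidation pressure — recompression up to σ'_p, then virgin compression beyond:
S_c = H/(1+e₀)·[C_r·log₁₀(σ'_p/σ'_0) + C_c·log₁₀(σ'_f/σ'_p)]
    = 6.9/2.05 × [0.04×log₁₀(58.8/55.31) + 0.2×log₁₀(63.795/58.8)]
    = 3.3659 × [0.0010629 + 0.0070819] = 0.02741 m

S_c ≈ 27.4 mm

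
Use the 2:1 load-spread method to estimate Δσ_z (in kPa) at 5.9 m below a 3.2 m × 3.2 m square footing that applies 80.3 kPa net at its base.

Δσ_z ≈ 9.93 kPa

By the 2:1 method the load spreads at 1 horizontal : 2 vertical, so at depth z the loaded area has grown by z in each plan dimension:
Δσ = qBL/((B+z)(L+z)) = 80.3×3.2×3.2/((3.2+5.9)(3.2+5.9)) = 9.9296 kPa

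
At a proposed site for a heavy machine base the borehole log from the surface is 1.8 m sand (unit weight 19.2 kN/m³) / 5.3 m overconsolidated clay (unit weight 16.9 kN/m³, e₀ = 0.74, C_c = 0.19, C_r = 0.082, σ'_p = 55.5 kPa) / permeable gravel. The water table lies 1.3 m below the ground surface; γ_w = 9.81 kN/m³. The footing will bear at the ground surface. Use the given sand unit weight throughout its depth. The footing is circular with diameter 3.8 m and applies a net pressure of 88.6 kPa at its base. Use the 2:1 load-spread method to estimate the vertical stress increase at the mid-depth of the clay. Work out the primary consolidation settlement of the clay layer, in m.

Mid-depth of clay below the ground surface: z = 1.8 + 5.3/2 = 4.45 m.
Total vertical stress at mid-clay: σ_v = 19.2×1.8 + 16.9×2.65 = 79.345 kPa.
Pore pressure: u = 9.81×(4.45 − 1.3) = 30.902 kPa.
Initial effective stress: σ'_0 = σ_v − u = 79.345 − 30.902 = 48.443 kPa.
Stress increase at mid-clay by the 2:1 spreading method:
Δσ ≈ qD²/(D+z)² = 88.6×3.8²/(3.8+4.45)² = 18.797 kPa
Final effective stress: σ'_f = 48.443 + 18.797 = 67.24 kPa.
σ'_f = 67.24 > σ'_p = 55.5 kPa, so the stress path crosses the preconsolidation pressure — recompression up to σ'_p, then virgin compression beyond:
S_c = H/(1+e₀)·[C_r·log₁₀(σ'_p/σ'_0) + C_c·log₁₀(σ'_f/σ'_p)]
    = 5.3/1.74 × [0.082×log₁₀(55.5/48.443) + 0.19×log₁₀(67.24/55.5)]
    = 3.046 × [0.0048431 + 0.015834] = 0.06298 m

S_c ≈ 0.063 m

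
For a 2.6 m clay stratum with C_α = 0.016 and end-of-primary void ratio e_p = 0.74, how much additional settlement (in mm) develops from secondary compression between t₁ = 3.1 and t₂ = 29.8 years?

S_s ≈ 23.5 mm

Secondary compression: S_s = C_α·H/(1+e_p)·log₁₀(t₂/t₁)
S_s = 0.016×2.6/(1+0.74)×log₁₀(29.8/3.1)
    = 0.02391 × 0.9829 = 0.0235 m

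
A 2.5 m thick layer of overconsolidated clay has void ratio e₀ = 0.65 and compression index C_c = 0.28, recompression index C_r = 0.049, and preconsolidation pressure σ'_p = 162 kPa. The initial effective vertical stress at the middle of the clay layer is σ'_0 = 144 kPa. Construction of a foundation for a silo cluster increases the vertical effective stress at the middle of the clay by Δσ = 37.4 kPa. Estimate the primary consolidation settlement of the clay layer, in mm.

Final effective stress: σ'_f = 144 + 37.4 = 181.4 kPa.
σ'_f = 181.4 > σ'_p = 162 kPa, so the stress path crosses the preconsolidation pressure — recompression up to σ'_p, then virgin compression beyond:
S_c = H/(1+e₀)·[C_r·log₁₀(σ'_p/σ'_0) + C_c·log₁₀(σ'_f/σ'_p)]
    = 2.5/1.65 × [0.049×log₁₀(162/144) + 0.28×log₁₀(181.4/162)]
    = 1.5152 × [0.0025065 + 0.013754] = 0.02464 m

S_c ≈ 24.6 mm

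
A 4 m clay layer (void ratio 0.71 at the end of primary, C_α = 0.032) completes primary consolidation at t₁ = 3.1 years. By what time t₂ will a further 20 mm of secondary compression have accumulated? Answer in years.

S_s = C_α·H/(1+e_p)·log₁₀(t₂/t₁) ⇒ log₁₀(t₂/t₁) = S_s·(1+e_p)/(C_α·H).
log₁₀(t₂/t₁) = 0.02 × (1+0.71) / (0.032×4) = 0.2672
t₂ = t₁ × 10^0.2672 = 3.1 × 1.85 = 5.735 years

t₂ ≈ 5.74 years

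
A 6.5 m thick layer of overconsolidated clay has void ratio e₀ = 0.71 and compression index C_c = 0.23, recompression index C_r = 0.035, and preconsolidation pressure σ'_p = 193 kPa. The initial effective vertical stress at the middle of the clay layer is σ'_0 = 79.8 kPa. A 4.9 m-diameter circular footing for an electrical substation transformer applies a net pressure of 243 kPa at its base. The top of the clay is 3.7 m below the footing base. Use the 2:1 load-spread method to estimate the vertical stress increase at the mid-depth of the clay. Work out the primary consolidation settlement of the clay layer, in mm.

S_c ≈ 24.2 mm

Mid-depth of clay below the footing base: z = 3.7 + 6.5/2 = 6.95 m.
Stress increase at mid-clay by the 2:1 spreading method:
Δσ ≈ qD²/(D+z)² = 243×4.9²/(4.9+6.95)² = 41.549 kPa
Final effective stress: σ'_f = 79.8 + 41.549 = 121.35 kPa.
σ'_f = 121.35 ≤ σ'_p = 193 kPa, so the clay remains overconsolidated and only the recompression index applies:
S_c = C_r·H/(1+e₀)·log₁₀(σ'_f/σ'_0) = 0.035×6.5/1.71×log₁₀(121.35/79.8)
    = 0.13304 × 0.18204 = 0.02422 m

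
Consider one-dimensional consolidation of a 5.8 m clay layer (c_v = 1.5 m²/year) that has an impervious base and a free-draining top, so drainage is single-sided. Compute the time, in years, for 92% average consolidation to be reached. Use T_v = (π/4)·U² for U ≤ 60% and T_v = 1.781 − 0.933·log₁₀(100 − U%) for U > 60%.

Drainage path length: H_d = H = 5.8 m (single drainage).
U > 60%: T_v = 1.781 − 0.933·log₁₀(100 − 92) = 0.93842.
t = T_v·H_d²/c_v = 0.93842×5.8²/1.5 = 21.05 years.

t ≈ 21 years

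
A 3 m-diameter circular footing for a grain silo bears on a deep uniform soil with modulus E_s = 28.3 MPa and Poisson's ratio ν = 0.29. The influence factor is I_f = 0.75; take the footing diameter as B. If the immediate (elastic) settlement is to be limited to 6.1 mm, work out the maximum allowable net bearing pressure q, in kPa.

E_s = 28.3 MPa = 28300 kPa.
S_e = q·B·(1−ν²)/E_s · I_f  ⇒  q = S_e·E_s / (B·(1−ν²)·I_f).
q = 0.0061 × 28300 / (3 × 0.9159 × 0.75) = 83.77 kPa

q ≈ 83.8 kPa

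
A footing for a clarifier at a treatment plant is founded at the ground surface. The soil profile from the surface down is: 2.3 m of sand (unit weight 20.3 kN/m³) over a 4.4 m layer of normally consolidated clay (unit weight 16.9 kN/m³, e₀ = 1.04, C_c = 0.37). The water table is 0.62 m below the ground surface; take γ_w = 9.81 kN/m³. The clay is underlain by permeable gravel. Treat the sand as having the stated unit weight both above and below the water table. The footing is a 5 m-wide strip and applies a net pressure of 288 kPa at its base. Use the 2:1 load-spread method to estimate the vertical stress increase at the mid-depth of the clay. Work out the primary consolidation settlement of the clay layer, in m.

Mid-depth of clay below the ground surface: z = 2.3 + 4.4/2 = 4.5 m.
Total vertical stress at mid-clay: σ_v = 20.3×2.3 + 16.9×2.2 = 83.87 kPa.
Pore pressure: u = 9.81×(4.5 − 0.62) = 38.063 kPa.
Initial effective stress: σ'_0 = σ_v − u = 83.87 − 38.063 = 45.807 kPa.
Stress increase at mid-clay by the 2:1 spreading method:
Δσ = qB/(B+z) = 288×5/(5+4.5) = 151.58 kPa
Final effective stress: σ'_f = σ'_0 + Δσ = 45.807 + 151.58 = 197.39 kPa.
Normally consolidated clay, so the full stress increment lies on the virgin compression line:
S_c = C_c·H/(1+e₀)·log₁₀(σ'_f/σ'_0) = 0.37×4.4/(1+1.04)×log₁₀(197.39/45.807)
    = 0.79804 × 0.63439 = 0.5063 m

S_c ≈ 0.506 m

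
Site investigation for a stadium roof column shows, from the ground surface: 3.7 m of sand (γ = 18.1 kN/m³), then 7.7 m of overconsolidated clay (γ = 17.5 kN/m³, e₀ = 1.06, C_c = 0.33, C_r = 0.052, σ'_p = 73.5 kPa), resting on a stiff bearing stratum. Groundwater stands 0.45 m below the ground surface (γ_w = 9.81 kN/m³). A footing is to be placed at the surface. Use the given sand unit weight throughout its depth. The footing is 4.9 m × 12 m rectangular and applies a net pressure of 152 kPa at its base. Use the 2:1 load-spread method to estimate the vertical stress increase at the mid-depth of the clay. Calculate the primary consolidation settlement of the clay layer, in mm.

Mid-depth of clay below the ground surface: z = 3.7 + 7.7/2 = 7.55 m.
Total vertical stress at mid-clay: σ_v = 18.1×3.7 + 17.5×3.85 = 134.35 kPa.
Pore pressure: u = 9.81×(7.55 − 0.45) = 69.651 kPa.
Initial effective stress: σ'_0 = σ_v − u = 134.35 − 69.651 = 64.699 kPa.
Stress increase at mid-clay by the 2:1 spreading method:
Δσ = qBL/((B+z)(L+z)) = 152×4.9×12/((4.9+7.55)(12+7.55)) = 36.72 kPa
Final effective stress: σ'_f = 64.699 + 36.72 = 101.42 kPa.
σ'_f = 101.42 > σ'_p = 73.5 kPa, so the stress path crosses the preconsolidation pressure — recompression up to σ'_p, then virgin compression beyond:
S_c = H/(1+e₀)·[C_r·log₁₀(σ'_p/σ'_0) + C_c·log₁₀(σ'_f/σ'_p)]
    = 7.7/2.06 × [0.052×log₁₀(73.5/64.699) + 0.33×log₁₀(101.42/73.5)]
    = 3.7379 × [0.0028803 + 0.046146] = 0.1833 m

S_c ≈ 183 mm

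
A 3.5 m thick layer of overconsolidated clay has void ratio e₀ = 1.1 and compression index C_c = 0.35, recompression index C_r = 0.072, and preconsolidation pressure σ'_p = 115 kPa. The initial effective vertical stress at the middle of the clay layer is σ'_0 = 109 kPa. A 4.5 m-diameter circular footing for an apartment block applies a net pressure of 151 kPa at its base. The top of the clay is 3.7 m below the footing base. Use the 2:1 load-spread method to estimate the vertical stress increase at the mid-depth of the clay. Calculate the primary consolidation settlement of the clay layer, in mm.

S_c ≈ 52.4 mm

Mid-depth of clay below the footing base: z = 3.7 + 3.5/2 = 5.45 m.
Stress increase at mid-clay by the 2:1 spreading method:
Δσ ≈ qD²/(D+z)² = 151×4.5²/(4.5+5.45)² = 30.886 kPa
Final effective stress: σ'_f = 109 + 30.886 = 139.89 kPa.
σ'_f = 139.89 > σ'_p = 115 kPa, so the stress path crosses the preconsolidation pressure — recompression up to σ'_p, then virgin compression beyond:
S_c = H/(1+e₀)·[C_r·log₁₀(σ'_p/σ'_0) + C_c·log₁₀(σ'_f/σ'_p)]
    = 3.5/2.1 × [0.072×log₁₀(115/109) + 0.35×log₁₀(139.89/115)]
    = 1.6667 × [0.0016755 + 0.029781] = 0.05243 m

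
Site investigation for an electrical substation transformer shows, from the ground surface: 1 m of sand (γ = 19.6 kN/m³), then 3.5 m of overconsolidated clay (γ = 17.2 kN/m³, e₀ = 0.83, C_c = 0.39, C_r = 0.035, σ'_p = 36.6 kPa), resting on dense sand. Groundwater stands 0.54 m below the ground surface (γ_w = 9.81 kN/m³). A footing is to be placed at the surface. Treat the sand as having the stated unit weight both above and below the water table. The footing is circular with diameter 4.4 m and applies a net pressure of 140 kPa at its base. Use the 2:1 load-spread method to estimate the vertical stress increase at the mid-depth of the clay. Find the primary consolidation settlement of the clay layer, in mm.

Mid-depth of clay below the ground surface: z = 1 + 3.5/2 = 2.75 m.
Total vertical stress at mid-clay: σ_v = 19.6×1 + 17.2×1.75 = 49.7 kPa.
Pore pressure: u = 9.81×(2.75 − 0.54) = 21.68 kPa.
Initial effective stress: σ'_0 = σ_v − u = 49.7 − 21.68 = 28.02 kPa.
Stress increase at mid-clay by the 2:1 spreading method:
Δσ ≈ qD²/(D+z)² = 140×4.4²/(4.4+2.75)² = 53.018 kPa
Final effective stress: σ'_f = 28.02 + 53.018 = 81.038 kPa.
σ'_f = 81.038 > σ'_p = 36.6 kPa, so the stress path crosses the preconsolidation pressure — recompression up to σ'_p, then virgin compression beyond:
S_c = H/(1+e₀)·[C_r·log₁₀(σ'_p/σ'_0) + C_c·log₁₀(σ'_f/σ'_p)]
    = 3.5/1.83 × [0.035×log₁₀(36.6/28.02) + 0.39×log₁₀(81.038/36.6)]
    = 1.9126 × [0.0040605 + 0.13463] = 0.2653 m

S_c ≈ 265 mm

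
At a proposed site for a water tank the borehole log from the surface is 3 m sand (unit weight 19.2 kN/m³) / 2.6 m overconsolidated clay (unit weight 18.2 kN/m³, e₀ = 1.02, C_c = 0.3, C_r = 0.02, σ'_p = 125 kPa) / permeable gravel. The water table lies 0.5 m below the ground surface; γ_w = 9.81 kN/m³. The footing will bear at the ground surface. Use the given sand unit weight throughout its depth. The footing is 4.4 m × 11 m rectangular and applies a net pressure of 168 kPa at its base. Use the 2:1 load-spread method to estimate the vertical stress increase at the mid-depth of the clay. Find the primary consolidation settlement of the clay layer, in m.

S_c ≈ 0.00974 m

Mid-depth of clay below the ground surface: z = 3 + 2.6/2 = 4.3 m.
Total vertical stress at mid-clay: σ_v = 19.2×3 + 18.2×1.3 = 81.26 kPa.
Pore pressure: u = 9.81×(4.3 − 0.5) = 37.278 kPa.
Initial effective stress: σ'_0 = σ_v − u = 81.26 − 37.278 = 43.982 kPa.
Stress increase at mid-clay by the 2:1 spreading method:
Δσ = qBL/((B+z)(L+z)) = 168×4.4×11/((4.4+4.3)(11+4.3)) = 61.086 kPa
Final effective stress: σ'_f = 43.982 + 61.086 = 105.07 kPa.
σ'_f = 105.07 ≤ σ'_p = 125 kPa, so the clay remains overconsolidated and only the recompression index applies:
S_c = C_r·H/(1+e₀)·log₁₀(σ'_f/σ'_0) = 0.02×2.6/2.02×log₁₀(105.07/43.982)
    = 0.025742 × 0.3782 = 0.009736 m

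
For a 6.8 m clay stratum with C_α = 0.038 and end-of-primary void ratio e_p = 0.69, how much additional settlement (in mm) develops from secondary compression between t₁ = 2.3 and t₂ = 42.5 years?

Secondary compression: S_s = C_α·H/(1+e_p)·log₁₀(t₂/t₁)
S_s = 0.038×6.8/(1+0.69)×log₁₀(42.5/2.3)
    = 0.1529 × 1.267 = 0.1937 m

S_s ≈ 194 mm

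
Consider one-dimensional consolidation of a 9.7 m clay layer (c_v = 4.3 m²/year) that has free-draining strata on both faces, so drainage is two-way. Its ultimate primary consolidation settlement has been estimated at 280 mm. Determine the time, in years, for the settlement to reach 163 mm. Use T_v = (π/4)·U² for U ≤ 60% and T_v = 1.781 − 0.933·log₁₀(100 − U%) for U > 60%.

Drainage path length: H_d = H/2 = 4.85 m (double drainage).
U = S(t)/S_ult = 163/280 = 0.5821.
U ≤ 60%: T_v = (π/4)·U² = (π/4)×0.58214² = 0.26616.
t = T_v·H_d²/c_v = 0.26616×4.85²/4.3 = 1.456 years.

t ≈ 1.46 years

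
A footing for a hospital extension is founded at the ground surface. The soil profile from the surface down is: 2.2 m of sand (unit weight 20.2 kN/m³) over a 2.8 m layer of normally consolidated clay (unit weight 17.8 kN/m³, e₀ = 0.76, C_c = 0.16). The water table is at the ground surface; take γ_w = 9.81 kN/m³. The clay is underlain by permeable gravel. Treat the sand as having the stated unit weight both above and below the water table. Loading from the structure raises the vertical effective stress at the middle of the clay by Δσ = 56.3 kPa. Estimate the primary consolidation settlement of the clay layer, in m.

Mid-depth of clay below the ground surface: z = 2.2 + 2.8/2 = 3.6 m.
Total vertical stress at mid-clay: σ_v = 20.2×2.2 + 17.8×1.4 = 69.36 kPa.
Pore pressure: u = 9.81×(3.6 − 0) = 35.316 kPa.
Initial effective stress: σ'_0 = σ_v − u = 69.36 − 35.316 = 34.044 kPa.
Final effective stress: σ'_f = σ'_0 + Δσ = 34.044 + 56.3 = 90.344 kPa.
Normally consolidated clay, so the full stress increment lies on the virgin compression line:
S_c = C_c·H/(1+e₀)·log₁₀(σ'_f/σ'_0) = 0.16×2.8/(1+0.76)×log₁₀(90.344/34.044)
    = 0.25455 × 0.42386 = 0.1079 m

S_c ≈ 0.108 m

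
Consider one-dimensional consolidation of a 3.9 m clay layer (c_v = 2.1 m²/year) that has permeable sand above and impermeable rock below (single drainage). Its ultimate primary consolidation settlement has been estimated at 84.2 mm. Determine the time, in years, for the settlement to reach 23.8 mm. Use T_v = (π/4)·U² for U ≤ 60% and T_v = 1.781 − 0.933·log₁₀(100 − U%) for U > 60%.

t ≈ 0.454 years

Drainage path length: H_d = H = 3.9 m (single drainage).
U = S(t)/S_ult = 23.8/84.2 = 0.2827.
U ≤ 60%: T_v = (π/4)·U² = (π/4)×0.28266² = 0.062751.
t = T_v·H_d²/c_v = 0.062751×3.9²/2.1 = 0.4545 years.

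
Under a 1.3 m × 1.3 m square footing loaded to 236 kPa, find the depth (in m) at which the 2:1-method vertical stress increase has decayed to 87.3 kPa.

z ≈ 0.837 m

2:1 spreading — at depth z the loaded area has grown by z in each plan dimension:
qB²/(B+z)² = Δσ_z ⇒ z = B(√(q/Δσ_z) − 1) = 1.3×(√(236/87.3) − 1) = 0.8374 m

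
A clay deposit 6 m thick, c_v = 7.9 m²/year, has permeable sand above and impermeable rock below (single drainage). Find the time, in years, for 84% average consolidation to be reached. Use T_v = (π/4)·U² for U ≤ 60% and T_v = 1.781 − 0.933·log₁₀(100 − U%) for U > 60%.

Drainage path length: H_d = H = 6 m (single drainage).
U > 60%: T_v = 1.781 − 0.933·log₁₀(100 − 84) = 0.65756.
t = T_v·H_d²/c_v = 0.65756×6²/7.9 = 2.996 years.

t ≈ 3 years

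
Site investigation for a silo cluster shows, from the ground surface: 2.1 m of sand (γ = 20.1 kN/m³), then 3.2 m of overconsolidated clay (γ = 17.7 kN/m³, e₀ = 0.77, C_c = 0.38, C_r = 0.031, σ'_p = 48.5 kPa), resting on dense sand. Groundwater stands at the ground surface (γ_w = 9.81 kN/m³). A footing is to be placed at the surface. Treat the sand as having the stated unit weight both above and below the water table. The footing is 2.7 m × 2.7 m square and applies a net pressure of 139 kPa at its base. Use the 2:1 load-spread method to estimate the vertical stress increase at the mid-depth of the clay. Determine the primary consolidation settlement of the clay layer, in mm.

Mid-depth of clay below the ground surface: z = 2.1 + 3.2/2 = 3.7 m.
Total vertical stress at mid-clay: σ_v = 20.1×2.1 + 17.7×1.6 = 70.53 kPa.
Pore pressure: u = 9.81×(3.7 − 0) = 36.297 kPa.
Initial effective stress: σ'_0 = σ_v − u = 70.53 − 36.297 = 34.233 kPa.
Stress increase at mid-clay by the 2:1 spreading method:
Δσ = qBL/((B+z)(L+z)) = 139×2.7×2.7/((2.7+3.7)(2.7+3.7)) = 24.739 kPa
Final effective stress: σ'_f = 34.233 + 24.739 = 58.972 kPa.
σ'_f = 58.972 > σ'_p = 48.5 kPa, so the stress path crosses the preconsolidation pressure — recompression up to σ'_p, then virgin compression beyond:
S_c = H/(1+e₀)·[C_r·log₁₀(σ'_p/σ'_0) + C_c·log₁₀(σ'_f/σ'_p)]
    = 3.2/1.77 × [0.031×log₁₀(48.5/34.233) + 0.38×log₁₀(58.972/48.5)]
    = 1.8079 × [0.0046902 + 0.032264] = 0.06681 m

S_c ≈ 66.8 mm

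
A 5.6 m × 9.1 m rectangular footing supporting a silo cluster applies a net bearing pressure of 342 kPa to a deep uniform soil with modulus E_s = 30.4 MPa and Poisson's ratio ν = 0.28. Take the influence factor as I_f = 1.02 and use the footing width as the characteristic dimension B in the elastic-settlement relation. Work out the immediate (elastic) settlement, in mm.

Immediate (elastic) settlement: S_e = q·B·(1−ν²)/E_s · I_f.
E_s = 30.4 MPa = 30400 kPa.
S_e = 342 × 5.6 × (1 − 0.28²) / 30400 × 1.02
    = 342 × 5.6 × 0.9216 / 30400 × 1.02
    = 0.05922 m = 59.22 mm

S_e ≈ 59.2 mm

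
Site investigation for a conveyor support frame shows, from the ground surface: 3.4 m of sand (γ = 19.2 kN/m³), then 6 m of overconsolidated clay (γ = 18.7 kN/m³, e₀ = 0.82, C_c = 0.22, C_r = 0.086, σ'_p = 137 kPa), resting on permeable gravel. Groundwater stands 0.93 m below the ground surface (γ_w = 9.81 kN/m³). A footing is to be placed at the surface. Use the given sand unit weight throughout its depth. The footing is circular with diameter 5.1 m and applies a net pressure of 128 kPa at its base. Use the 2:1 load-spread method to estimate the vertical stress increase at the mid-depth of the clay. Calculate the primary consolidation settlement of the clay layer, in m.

Mid-depth of clay below the ground surface: z = 3.4 + 6/2 = 6.4 m.
Total vertical stress at mid-clay: σ_v = 19.2×3.4 + 18.7×3 = 121.38 kPa.
Pore pressure: u = 9.81×(6.4 − 0.93) = 53.661 kPa.
Initial effective stress: σ'_0 = σ_v − u = 121.38 − 53.661 = 67.719 kPa.
Stress increase at mid-clay by the 2:1 spreading method:
Δσ ≈ qD²/(D+z)² = 128×5.1²/(5.1+6.4)² = 25.174 kPa
Final effective stress: σ'_f = 67.719 + 25.174 = 92.893 kPa.
σ'_f = 92.893 ≤ σ'_p = 137 kPa, so the clay remains overconsolidated and only the recompression index applies:
S_c = C_r·H/(1+e₀)·log₁₀(σ'_f/σ'_0) = 0.086×6/1.82×log₁₀(92.893/67.719)
    = 0.28352 × 0.13727 = 0.03892 m

S_c ≈ 0.0389 m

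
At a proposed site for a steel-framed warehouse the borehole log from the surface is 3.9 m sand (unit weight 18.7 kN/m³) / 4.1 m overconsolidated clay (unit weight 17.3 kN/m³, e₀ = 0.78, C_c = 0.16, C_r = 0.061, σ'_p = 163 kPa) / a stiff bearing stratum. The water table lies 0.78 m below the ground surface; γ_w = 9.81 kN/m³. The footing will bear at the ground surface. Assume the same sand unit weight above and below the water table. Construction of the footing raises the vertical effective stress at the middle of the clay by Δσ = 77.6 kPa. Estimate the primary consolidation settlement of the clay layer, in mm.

S_c ≈ 52 mm

Mid-depth of clay below the ground surface: z = 3.9 + 4.1/2 = 5.95 m.
Total vertical stress at mid-clay: σ_v = 18.7×3.9 + 17.3×2.05 = 108.39 kPa.
Pore pressure: u = 9.81×(5.95 − 0.78) = 50.718 kPa.
Initial effective stress: σ'_0 = σ_v − u = 108.39 − 50.718 = 57.672 kPa.
Final effective stress: σ'_f = 57.672 + 77.6 = 135.27 kPa.
σ'_f = 135.27 ≤ σ'_p = 163 kPa, so the clay remains overconsolidated and only the recompression index applies:
S_c = C_r·H/(1+e₀)·log₁₀(σ'_f/σ'_0) = 0.061×4.1/1.78×log₁₀(135.27/57.672)
    = 0.14051 × 0.37024 = 0.05202 m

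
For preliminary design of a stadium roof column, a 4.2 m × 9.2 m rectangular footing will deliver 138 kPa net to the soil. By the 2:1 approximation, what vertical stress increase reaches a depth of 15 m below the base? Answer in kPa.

By the 2:1 method the load spreads at 1 horizontal : 2 vertical, so at depth z the loaded area has grown by z in each plan dimension:
Δσ = qBL/((B+z)(L+z)) = 138×4.2×9.2/((4.2+15)(9.2+15)) = 11.476 kPa

Δσ_z ≈ 11.5 kPa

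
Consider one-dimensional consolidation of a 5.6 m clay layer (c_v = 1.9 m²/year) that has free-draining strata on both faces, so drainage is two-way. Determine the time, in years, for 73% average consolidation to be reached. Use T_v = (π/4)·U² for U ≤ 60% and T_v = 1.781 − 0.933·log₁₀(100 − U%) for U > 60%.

Drainage path length: H_d = H/2 = 2.8 m (double drainage).
U > 60%: T_v = 1.781 − 0.933·log₁₀(100 − 73) = 0.44554.
t = T_v·H_d²/c_v = 0.44554×2.8²/1.9 = 1.838 years.

t ≈ 1.84 years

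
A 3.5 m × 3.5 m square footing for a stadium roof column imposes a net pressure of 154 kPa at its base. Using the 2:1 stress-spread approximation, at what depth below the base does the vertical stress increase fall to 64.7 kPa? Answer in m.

z ≈ 1.9 m

2:1 spreading — at depth z the loaded area has grown by z in each plan dimension:
qB²/(B+z)² = Δσ_z ⇒ z = B(√(q/Δσ_z) − 1) = 3.5×(√(154/64.7) − 1) = 1.9 m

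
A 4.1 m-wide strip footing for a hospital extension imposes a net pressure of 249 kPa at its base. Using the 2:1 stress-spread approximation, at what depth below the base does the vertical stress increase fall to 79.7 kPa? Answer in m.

z ≈ 8.71 m

2:1 spreading — at depth z the loaded area has grown by z in each plan dimension:
qB/(B+z) = Δσ_z ⇒ z = qB/Δσ_z − B = 249×4.1/79.7 − 4.1 = 8.709 m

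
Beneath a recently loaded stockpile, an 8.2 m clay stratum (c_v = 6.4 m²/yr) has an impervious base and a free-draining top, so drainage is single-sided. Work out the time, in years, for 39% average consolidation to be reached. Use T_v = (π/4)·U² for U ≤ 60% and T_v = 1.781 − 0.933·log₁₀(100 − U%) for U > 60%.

Drainage path length: H_d = H = 8.2 m (single drainage).
U ≤ 60%: T_v = (π/4)·U² = (π/4)×0.39² = 0.11946.
t = T_v·H_d²/c_v = 0.11946×8.2²/6.4 = 1.255 years.

t ≈ 1.26 years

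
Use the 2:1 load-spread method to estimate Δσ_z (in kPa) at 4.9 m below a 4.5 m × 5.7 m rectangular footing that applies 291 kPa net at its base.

By the 2:1 method the load spreads at 1 horizontal : 2 vertical, so at depth z the loaded area has grown by z in each plan dimension:
Δσ = qBL/((B+z)(L+z)) = 291×4.5×5.7/((4.5+4.9)(5.7+4.9)) = 74.911 kPa

Δσ_z ≈ 74.9 kPa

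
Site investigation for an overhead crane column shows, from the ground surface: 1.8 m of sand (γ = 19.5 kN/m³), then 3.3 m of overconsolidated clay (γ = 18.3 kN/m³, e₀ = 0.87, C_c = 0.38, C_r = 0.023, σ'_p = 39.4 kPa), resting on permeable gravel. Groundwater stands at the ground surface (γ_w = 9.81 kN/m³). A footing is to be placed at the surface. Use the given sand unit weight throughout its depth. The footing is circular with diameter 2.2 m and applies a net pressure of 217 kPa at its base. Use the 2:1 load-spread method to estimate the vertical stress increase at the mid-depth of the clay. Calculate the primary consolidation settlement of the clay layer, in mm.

Mid-depth of clay below the ground surface: z = 1.8 + 3.3/2 = 3.45 m.
Total vertical stress at mid-clay: σ_v = 19.5×1.8 + 18.3×1.65 = 65.295 kPa.
Pore pressure: u = 9.81×(3.45 − 0) = 33.845 kPa.
Initial effective stress: σ'_0 = σ_v − u = 65.295 − 33.845 = 31.45 kPa.
Stress increase at mid-clay by the 2:1 spreading method:
Δσ ≈ qD²/(D+z)² = 217×2.2²/(2.2+3.45)² = 32.901 kPa
Final effective stress: σ'_f = 31.45 + 32.901 = 64.351 kPa.
σ'_f = 64.351 > σ'_p = 39.4 kPa, so the stress path crosses the preconsolidation pressure — recompression up to σ'_p, then virgin compression beyond:
S_c = H/(1+e₀)·[C_r·log₁₀(σ'_p/σ'_0) + C_c·log₁₀(σ'_f/σ'_p)]
    = 3.3/1.87 × [0.023×log₁₀(39.4/31.45) + 0.38×log₁₀(64.351/39.4)]
    = 1.7647 × [0.0022511 + 0.080962] = 0.1468 m

S_c ≈ 147 mm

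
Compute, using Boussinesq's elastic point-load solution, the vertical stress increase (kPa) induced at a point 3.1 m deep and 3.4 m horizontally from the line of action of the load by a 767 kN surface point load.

Δσ_z ≈ 5.29 kPa

Boussinesq vertical stress below a point load on an elastic half-space:
Δσ_z = 3P/(2πz²) · [1 + (r/z)²]^(−5/2)
r/z = 3.4/3.1 = 1.0968; [1+(r/z)²]^(−5/2) = 0.13884.
Δσ_z = 3×767/(2π×3.1²) × 0.13884 = 38.108 × 0.13884 = 5.291 kPa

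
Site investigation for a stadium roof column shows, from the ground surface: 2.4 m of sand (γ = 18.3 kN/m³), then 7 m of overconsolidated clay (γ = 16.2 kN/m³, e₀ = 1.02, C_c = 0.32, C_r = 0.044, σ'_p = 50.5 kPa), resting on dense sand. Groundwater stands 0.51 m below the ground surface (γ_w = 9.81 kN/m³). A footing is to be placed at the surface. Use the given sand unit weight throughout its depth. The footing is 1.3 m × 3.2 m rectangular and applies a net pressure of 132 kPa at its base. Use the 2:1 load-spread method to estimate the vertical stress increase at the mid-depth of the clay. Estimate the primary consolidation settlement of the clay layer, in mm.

Mid-depth of clay below the ground surface: z = 2.4 + 7/2 = 5.9 m.
Total vertical stress at mid-clay: σ_v = 18.3×2.4 + 16.2×3.5 = 100.62 kPa.
Pore pressure: u = 9.81×(5.9 − 0.51) = 52.876 kPa.
Initial effective stress: σ'_0 = σ_v − u = 100.62 − 52.876 = 47.744 kPa.
Stress increase at mid-clay by the 2:1 spreading method:
Δσ = qBL/((B+z)(L+z)) = 132×1.3×3.2/((1.3+5.9)(3.2+5.9)) = 8.381 kPa
Final effective stress: σ'_f = 47.744 + 8.381 = 56.125 kPa.
σ'_f = 56.125 > σ'_p = 50.5 kPa, so the stress path crosses the preconsolidation pressure — recompression up to σ'_p, then virgin compression beyond:
S_c = H/(1+e₀)·[C_r·log₁₀(σ'_p/σ'_0) + C_c·log₁₀(σ'_f/σ'_p)]
    = 7/2.02 × [0.044×log₁₀(50.5/47.744) + 0.32×log₁₀(56.125/50.5)]
    = 3.4653 × [0.0010724 + 0.014677] = 0.05458 m

S_c ≈ 54.6 mm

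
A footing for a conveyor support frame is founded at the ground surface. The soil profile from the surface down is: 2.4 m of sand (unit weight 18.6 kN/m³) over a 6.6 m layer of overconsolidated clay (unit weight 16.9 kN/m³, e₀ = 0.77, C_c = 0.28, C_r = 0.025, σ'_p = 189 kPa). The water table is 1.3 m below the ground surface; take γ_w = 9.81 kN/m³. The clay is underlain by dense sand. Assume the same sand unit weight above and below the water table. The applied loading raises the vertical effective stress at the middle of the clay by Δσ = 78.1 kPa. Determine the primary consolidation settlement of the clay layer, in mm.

S_c ≈ 34.8 mm

Mid-depth of clay below the ground surface: z = 2.4 + 6.6/2 = 5.7 m.
Total vertical stress at mid-clay: σ_v = 18.6×2.4 + 16.9×3.3 = 100.41 kPa.
Pore pressure: u = 9.81×(5.7 − 1.3) = 43.164 kPa.
Initial effective stress: σ'_0 = σ_v − u = 100.41 − 43.164 = 57.246 kPa.
Final effective stress: σ'_f = 57.246 + 78.1 = 135.35 kPa.
σ'_f = 135.35 ≤ σ'_p = 189 kPa, so the clay remains overconsolidated and only the recompression index applies:
S_c = C_r·H/(1+e₀)·log₁₀(σ'_f/σ'_0) = 0.025×6.6/1.77×log₁₀(135.35/57.246)
    = 0.09322 × 0.37371 = 0.03484 m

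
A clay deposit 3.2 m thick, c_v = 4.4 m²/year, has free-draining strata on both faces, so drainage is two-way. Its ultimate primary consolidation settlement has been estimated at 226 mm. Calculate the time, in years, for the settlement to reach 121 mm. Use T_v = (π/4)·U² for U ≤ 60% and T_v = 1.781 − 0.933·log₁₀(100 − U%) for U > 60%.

t ≈ 0.131 years

Drainage path length: H_d = H/2 = 1.6 m (double drainage).
U = S(t)/S_ult = 121/226 = 0.5354.
U ≤ 60%: T_v = (π/4)·U² = (π/4)×0.5354² = 0.22514.
t = T_v·H_d²/c_v = 0.22514×1.6²/4.4 = 0.131 years.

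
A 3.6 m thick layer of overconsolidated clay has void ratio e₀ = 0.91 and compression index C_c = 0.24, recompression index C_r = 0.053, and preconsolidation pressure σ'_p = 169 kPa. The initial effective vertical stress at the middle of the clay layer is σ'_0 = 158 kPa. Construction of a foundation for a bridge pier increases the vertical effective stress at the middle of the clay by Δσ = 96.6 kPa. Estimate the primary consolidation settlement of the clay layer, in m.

Final effective stress: σ'_f = 158 + 96.6 = 254.6 kPa.
σ'_f = 254.6 > σ'_p = 169 kPa, so the stress path crosses the preconsolidation pressure — recompression up to σ'_p, then virgin compression beyond:
S_c = H/(1+e₀)·[C_r·log₁₀(σ'_p/σ'_0) + C_c·log₁₀(σ'_f/σ'_p)]
    = 3.6/1.91 × [0.053×log₁₀(169/158) + 0.24×log₁₀(254.6/169)]
    = 1.8848 × [0.0015492 + 0.042713] = 0.08343 m

S_c ≈ 0.0834 m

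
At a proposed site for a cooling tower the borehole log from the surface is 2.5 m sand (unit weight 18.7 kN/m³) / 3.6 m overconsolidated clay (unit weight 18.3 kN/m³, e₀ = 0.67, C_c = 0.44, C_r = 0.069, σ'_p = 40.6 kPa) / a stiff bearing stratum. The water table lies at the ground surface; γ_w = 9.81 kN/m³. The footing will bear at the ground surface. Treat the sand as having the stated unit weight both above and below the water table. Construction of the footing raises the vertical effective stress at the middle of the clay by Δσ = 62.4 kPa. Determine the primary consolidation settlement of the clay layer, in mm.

S_c ≈ 376 mm

Mid-depth of clay below the ground surface: z = 2.5 + 3.6/2 = 4.3 m.
Total vertical stress at mid-clay: σ_v = 18.7×2.5 + 18.3×1.8 = 79.69 kPa.
Pore pressure: u = 9.81×(4.3 − 0) = 42.183 kPa.
Initial effective stress: σ'_0 = σ_v − u = 79.69 − 42.183 = 37.507 kPa.
Final effective stress: σ'_f = 37.507 + 62.4 = 99.907 kPa.
σ'_f = 99.907 > σ'_p = 40.6 kPa, so the stress path crosses the preconsolidation pressure — recompression up to σ'_p, then virgin compression beyond:
S_c = H/(1+e₀)·[C_r·log₁₀(σ'_p/σ'_0) + C_c·log₁₀(σ'_f/σ'_p)]
    = 3.6/1.67 × [0.069×log₁₀(40.6/37.507) + 0.44×log₁₀(99.907/40.6)]
    = 2.1557 × [0.0023745 + 0.17207] = 0.3761 m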